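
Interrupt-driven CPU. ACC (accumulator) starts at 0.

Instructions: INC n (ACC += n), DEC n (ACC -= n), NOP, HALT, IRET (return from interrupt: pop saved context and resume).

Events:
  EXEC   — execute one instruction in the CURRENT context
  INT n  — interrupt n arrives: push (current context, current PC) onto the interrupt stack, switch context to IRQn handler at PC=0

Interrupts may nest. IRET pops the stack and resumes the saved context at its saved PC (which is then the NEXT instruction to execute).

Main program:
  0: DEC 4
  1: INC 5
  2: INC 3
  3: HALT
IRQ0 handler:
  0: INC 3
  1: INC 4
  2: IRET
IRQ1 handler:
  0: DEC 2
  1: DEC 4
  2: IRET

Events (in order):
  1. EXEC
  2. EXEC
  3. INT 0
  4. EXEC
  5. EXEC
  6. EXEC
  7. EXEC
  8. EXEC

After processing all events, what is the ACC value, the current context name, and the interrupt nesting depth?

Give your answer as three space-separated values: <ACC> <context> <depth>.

Event 1 (EXEC): [MAIN] PC=0: DEC 4 -> ACC=-4
Event 2 (EXEC): [MAIN] PC=1: INC 5 -> ACC=1
Event 3 (INT 0): INT 0 arrives: push (MAIN, PC=2), enter IRQ0 at PC=0 (depth now 1)
Event 4 (EXEC): [IRQ0] PC=0: INC 3 -> ACC=4
Event 5 (EXEC): [IRQ0] PC=1: INC 4 -> ACC=8
Event 6 (EXEC): [IRQ0] PC=2: IRET -> resume MAIN at PC=2 (depth now 0)
Event 7 (EXEC): [MAIN] PC=2: INC 3 -> ACC=11
Event 8 (EXEC): [MAIN] PC=3: HALT

Answer: 11 MAIN 0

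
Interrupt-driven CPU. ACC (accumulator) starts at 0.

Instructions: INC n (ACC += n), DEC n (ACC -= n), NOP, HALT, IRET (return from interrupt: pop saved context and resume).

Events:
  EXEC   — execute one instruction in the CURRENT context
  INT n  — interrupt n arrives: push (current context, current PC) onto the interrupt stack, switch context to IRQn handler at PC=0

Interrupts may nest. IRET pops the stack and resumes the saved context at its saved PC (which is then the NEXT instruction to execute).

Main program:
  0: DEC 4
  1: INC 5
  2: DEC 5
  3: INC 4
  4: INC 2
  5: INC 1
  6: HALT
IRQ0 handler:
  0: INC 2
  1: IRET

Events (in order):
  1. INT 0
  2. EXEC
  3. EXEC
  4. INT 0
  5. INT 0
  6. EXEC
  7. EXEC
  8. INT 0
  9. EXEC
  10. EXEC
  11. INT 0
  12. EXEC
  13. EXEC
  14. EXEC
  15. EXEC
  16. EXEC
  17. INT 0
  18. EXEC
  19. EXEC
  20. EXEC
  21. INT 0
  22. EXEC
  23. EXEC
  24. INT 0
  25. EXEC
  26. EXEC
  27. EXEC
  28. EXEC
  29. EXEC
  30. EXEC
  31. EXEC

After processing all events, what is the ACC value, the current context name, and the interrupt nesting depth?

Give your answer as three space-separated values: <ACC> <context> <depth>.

Event 1 (INT 0): INT 0 arrives: push (MAIN, PC=0), enter IRQ0 at PC=0 (depth now 1)
Event 2 (EXEC): [IRQ0] PC=0: INC 2 -> ACC=2
Event 3 (EXEC): [IRQ0] PC=1: IRET -> resume MAIN at PC=0 (depth now 0)
Event 4 (INT 0): INT 0 arrives: push (MAIN, PC=0), enter IRQ0 at PC=0 (depth now 1)
Event 5 (INT 0): INT 0 arrives: push (IRQ0, PC=0), enter IRQ0 at PC=0 (depth now 2)
Event 6 (EXEC): [IRQ0] PC=0: INC 2 -> ACC=4
Event 7 (EXEC): [IRQ0] PC=1: IRET -> resume IRQ0 at PC=0 (depth now 1)
Event 8 (INT 0): INT 0 arrives: push (IRQ0, PC=0), enter IRQ0 at PC=0 (depth now 2)
Event 9 (EXEC): [IRQ0] PC=0: INC 2 -> ACC=6
Event 10 (EXEC): [IRQ0] PC=1: IRET -> resume IRQ0 at PC=0 (depth now 1)
Event 11 (INT 0): INT 0 arrives: push (IRQ0, PC=0), enter IRQ0 at PC=0 (depth now 2)
Event 12 (EXEC): [IRQ0] PC=0: INC 2 -> ACC=8
Event 13 (EXEC): [IRQ0] PC=1: IRET -> resume IRQ0 at PC=0 (depth now 1)
Event 14 (EXEC): [IRQ0] PC=0: INC 2 -> ACC=10
Event 15 (EXEC): [IRQ0] PC=1: IRET -> resume MAIN at PC=0 (depth now 0)
Event 16 (EXEC): [MAIN] PC=0: DEC 4 -> ACC=6
Event 17 (INT 0): INT 0 arrives: push (MAIN, PC=1), enter IRQ0 at PC=0 (depth now 1)
Event 18 (EXEC): [IRQ0] PC=0: INC 2 -> ACC=8
Event 19 (EXEC): [IRQ0] PC=1: IRET -> resume MAIN at PC=1 (depth now 0)
Event 20 (EXEC): [MAIN] PC=1: INC 5 -> ACC=13
Event 21 (INT 0): INT 0 arrives: push (MAIN, PC=2), enter IRQ0 at PC=0 (depth now 1)
Event 22 (EXEC): [IRQ0] PC=0: INC 2 -> ACC=15
Event 23 (EXEC): [IRQ0] PC=1: IRET -> resume MAIN at PC=2 (depth now 0)
Event 24 (INT 0): INT 0 arrives: push (MAIN, PC=2), enter IRQ0 at PC=0 (depth now 1)
Event 25 (EXEC): [IRQ0] PC=0: INC 2 -> ACC=17
Event 26 (EXEC): [IRQ0] PC=1: IRET -> resume MAIN at PC=2 (depth now 0)
Event 27 (EXEC): [MAIN] PC=2: DEC 5 -> ACC=12
Event 28 (EXEC): [MAIN] PC=3: INC 4 -> ACC=16
Event 29 (EXEC): [MAIN] PC=4: INC 2 -> ACC=18
Event 30 (EXEC): [MAIN] PC=5: INC 1 -> ACC=19
Event 31 (EXEC): [MAIN] PC=6: HALT

Answer: 19 MAIN 0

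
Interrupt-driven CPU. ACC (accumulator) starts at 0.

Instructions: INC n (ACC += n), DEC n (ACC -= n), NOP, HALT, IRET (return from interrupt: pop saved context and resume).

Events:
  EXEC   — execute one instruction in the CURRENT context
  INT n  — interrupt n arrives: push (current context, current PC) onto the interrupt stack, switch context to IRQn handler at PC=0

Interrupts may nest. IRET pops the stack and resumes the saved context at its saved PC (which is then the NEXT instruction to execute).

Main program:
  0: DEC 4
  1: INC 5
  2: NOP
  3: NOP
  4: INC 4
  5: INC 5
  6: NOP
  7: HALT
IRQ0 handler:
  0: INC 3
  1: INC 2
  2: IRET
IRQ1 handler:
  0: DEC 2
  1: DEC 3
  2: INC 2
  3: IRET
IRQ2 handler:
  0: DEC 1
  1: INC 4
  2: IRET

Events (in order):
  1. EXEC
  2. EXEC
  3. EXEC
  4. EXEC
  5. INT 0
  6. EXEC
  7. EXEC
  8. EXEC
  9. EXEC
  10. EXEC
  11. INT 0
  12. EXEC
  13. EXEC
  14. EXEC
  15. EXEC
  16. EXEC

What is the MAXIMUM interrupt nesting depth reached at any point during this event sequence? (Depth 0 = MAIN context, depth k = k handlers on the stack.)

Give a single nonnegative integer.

Answer: 1

Derivation:
Event 1 (EXEC): [MAIN] PC=0: DEC 4 -> ACC=-4 [depth=0]
Event 2 (EXEC): [MAIN] PC=1: INC 5 -> ACC=1 [depth=0]
Event 3 (EXEC): [MAIN] PC=2: NOP [depth=0]
Event 4 (EXEC): [MAIN] PC=3: NOP [depth=0]
Event 5 (INT 0): INT 0 arrives: push (MAIN, PC=4), enter IRQ0 at PC=0 (depth now 1) [depth=1]
Event 6 (EXEC): [IRQ0] PC=0: INC 3 -> ACC=4 [depth=1]
Event 7 (EXEC): [IRQ0] PC=1: INC 2 -> ACC=6 [depth=1]
Event 8 (EXEC): [IRQ0] PC=2: IRET -> resume MAIN at PC=4 (depth now 0) [depth=0]
Event 9 (EXEC): [MAIN] PC=4: INC 4 -> ACC=10 [depth=0]
Event 10 (EXEC): [MAIN] PC=5: INC 5 -> ACC=15 [depth=0]
Event 11 (INT 0): INT 0 arrives: push (MAIN, PC=6), enter IRQ0 at PC=0 (depth now 1) [depth=1]
Event 12 (EXEC): [IRQ0] PC=0: INC 3 -> ACC=18 [depth=1]
Event 13 (EXEC): [IRQ0] PC=1: INC 2 -> ACC=20 [depth=1]
Event 14 (EXEC): [IRQ0] PC=2: IRET -> resume MAIN at PC=6 (depth now 0) [depth=0]
Event 15 (EXEC): [MAIN] PC=6: NOP [depth=0]
Event 16 (EXEC): [MAIN] PC=7: HALT [depth=0]
Max depth observed: 1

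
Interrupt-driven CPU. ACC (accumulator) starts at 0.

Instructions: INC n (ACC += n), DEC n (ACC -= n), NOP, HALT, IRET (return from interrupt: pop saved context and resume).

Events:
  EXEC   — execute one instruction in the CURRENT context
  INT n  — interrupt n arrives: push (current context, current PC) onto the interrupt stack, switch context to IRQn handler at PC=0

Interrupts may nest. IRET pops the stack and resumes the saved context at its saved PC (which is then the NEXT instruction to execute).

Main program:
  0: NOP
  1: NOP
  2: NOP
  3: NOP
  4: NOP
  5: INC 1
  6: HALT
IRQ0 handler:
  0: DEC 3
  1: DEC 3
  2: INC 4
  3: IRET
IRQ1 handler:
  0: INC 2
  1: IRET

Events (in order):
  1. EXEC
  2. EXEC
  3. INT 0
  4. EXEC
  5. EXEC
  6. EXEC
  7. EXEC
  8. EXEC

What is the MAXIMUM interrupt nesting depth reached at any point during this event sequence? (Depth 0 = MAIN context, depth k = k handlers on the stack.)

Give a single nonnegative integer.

Answer: 1

Derivation:
Event 1 (EXEC): [MAIN] PC=0: NOP [depth=0]
Event 2 (EXEC): [MAIN] PC=1: NOP [depth=0]
Event 3 (INT 0): INT 0 arrives: push (MAIN, PC=2), enter IRQ0 at PC=0 (depth now 1) [depth=1]
Event 4 (EXEC): [IRQ0] PC=0: DEC 3 -> ACC=-3 [depth=1]
Event 5 (EXEC): [IRQ0] PC=1: DEC 3 -> ACC=-6 [depth=1]
Event 6 (EXEC): [IRQ0] PC=2: INC 4 -> ACC=-2 [depth=1]
Event 7 (EXEC): [IRQ0] PC=3: IRET -> resume MAIN at PC=2 (depth now 0) [depth=0]
Event 8 (EXEC): [MAIN] PC=2: NOP [depth=0]
Max depth observed: 1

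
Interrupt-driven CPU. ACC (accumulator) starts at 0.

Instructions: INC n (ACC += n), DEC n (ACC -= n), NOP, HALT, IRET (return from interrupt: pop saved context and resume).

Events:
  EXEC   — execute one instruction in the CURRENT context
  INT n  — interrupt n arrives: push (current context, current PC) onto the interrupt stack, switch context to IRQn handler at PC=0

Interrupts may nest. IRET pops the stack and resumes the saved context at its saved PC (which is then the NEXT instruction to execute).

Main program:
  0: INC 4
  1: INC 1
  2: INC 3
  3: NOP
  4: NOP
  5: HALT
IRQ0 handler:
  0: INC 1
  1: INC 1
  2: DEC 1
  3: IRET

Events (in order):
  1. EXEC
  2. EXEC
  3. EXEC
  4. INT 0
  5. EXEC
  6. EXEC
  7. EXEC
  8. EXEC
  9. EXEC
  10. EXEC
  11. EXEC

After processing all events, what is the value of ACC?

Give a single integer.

Answer: 9

Derivation:
Event 1 (EXEC): [MAIN] PC=0: INC 4 -> ACC=4
Event 2 (EXEC): [MAIN] PC=1: INC 1 -> ACC=5
Event 3 (EXEC): [MAIN] PC=2: INC 3 -> ACC=8
Event 4 (INT 0): INT 0 arrives: push (MAIN, PC=3), enter IRQ0 at PC=0 (depth now 1)
Event 5 (EXEC): [IRQ0] PC=0: INC 1 -> ACC=9
Event 6 (EXEC): [IRQ0] PC=1: INC 1 -> ACC=10
Event 7 (EXEC): [IRQ0] PC=2: DEC 1 -> ACC=9
Event 8 (EXEC): [IRQ0] PC=3: IRET -> resume MAIN at PC=3 (depth now 0)
Event 9 (EXEC): [MAIN] PC=3: NOP
Event 10 (EXEC): [MAIN] PC=4: NOP
Event 11 (EXEC): [MAIN] PC=5: HALT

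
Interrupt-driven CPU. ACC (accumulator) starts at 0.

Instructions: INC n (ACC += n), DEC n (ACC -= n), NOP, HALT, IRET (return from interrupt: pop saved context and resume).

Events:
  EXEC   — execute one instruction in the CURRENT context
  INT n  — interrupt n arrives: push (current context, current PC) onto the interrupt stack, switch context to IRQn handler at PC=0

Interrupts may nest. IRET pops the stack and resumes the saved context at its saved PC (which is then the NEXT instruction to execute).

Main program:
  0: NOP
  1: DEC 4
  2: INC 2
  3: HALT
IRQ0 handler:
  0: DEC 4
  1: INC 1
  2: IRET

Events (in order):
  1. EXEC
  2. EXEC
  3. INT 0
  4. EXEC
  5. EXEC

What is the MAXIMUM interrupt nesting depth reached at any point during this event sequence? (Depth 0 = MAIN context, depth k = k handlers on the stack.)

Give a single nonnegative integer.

Event 1 (EXEC): [MAIN] PC=0: NOP [depth=0]
Event 2 (EXEC): [MAIN] PC=1: DEC 4 -> ACC=-4 [depth=0]
Event 3 (INT 0): INT 0 arrives: push (MAIN, PC=2), enter IRQ0 at PC=0 (depth now 1) [depth=1]
Event 4 (EXEC): [IRQ0] PC=0: DEC 4 -> ACC=-8 [depth=1]
Event 5 (EXEC): [IRQ0] PC=1: INC 1 -> ACC=-7 [depth=1]
Max depth observed: 1

Answer: 1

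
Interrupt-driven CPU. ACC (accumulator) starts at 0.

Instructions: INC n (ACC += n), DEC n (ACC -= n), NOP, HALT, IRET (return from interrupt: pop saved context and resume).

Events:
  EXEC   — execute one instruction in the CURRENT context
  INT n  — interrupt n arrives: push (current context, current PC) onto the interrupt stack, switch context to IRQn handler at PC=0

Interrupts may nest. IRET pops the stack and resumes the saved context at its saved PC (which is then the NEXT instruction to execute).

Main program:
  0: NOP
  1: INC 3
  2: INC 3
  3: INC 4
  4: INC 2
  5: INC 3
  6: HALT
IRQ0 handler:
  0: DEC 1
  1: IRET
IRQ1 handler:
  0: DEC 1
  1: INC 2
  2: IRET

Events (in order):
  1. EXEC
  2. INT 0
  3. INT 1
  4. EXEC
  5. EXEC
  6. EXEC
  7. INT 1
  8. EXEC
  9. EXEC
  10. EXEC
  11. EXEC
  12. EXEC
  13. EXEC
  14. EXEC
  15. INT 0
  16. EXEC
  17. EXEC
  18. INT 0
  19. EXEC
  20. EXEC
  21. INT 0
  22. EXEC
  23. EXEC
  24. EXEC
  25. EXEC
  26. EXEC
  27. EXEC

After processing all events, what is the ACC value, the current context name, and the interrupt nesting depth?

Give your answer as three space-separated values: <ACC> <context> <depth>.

Answer: 13 MAIN 0

Derivation:
Event 1 (EXEC): [MAIN] PC=0: NOP
Event 2 (INT 0): INT 0 arrives: push (MAIN, PC=1), enter IRQ0 at PC=0 (depth now 1)
Event 3 (INT 1): INT 1 arrives: push (IRQ0, PC=0), enter IRQ1 at PC=0 (depth now 2)
Event 4 (EXEC): [IRQ1] PC=0: DEC 1 -> ACC=-1
Event 5 (EXEC): [IRQ1] PC=1: INC 2 -> ACC=1
Event 6 (EXEC): [IRQ1] PC=2: IRET -> resume IRQ0 at PC=0 (depth now 1)
Event 7 (INT 1): INT 1 arrives: push (IRQ0, PC=0), enter IRQ1 at PC=0 (depth now 2)
Event 8 (EXEC): [IRQ1] PC=0: DEC 1 -> ACC=0
Event 9 (EXEC): [IRQ1] PC=1: INC 2 -> ACC=2
Event 10 (EXEC): [IRQ1] PC=2: IRET -> resume IRQ0 at PC=0 (depth now 1)
Event 11 (EXEC): [IRQ0] PC=0: DEC 1 -> ACC=1
Event 12 (EXEC): [IRQ0] PC=1: IRET -> resume MAIN at PC=1 (depth now 0)
Event 13 (EXEC): [MAIN] PC=1: INC 3 -> ACC=4
Event 14 (EXEC): [MAIN] PC=2: INC 3 -> ACC=7
Event 15 (INT 0): INT 0 arrives: push (MAIN, PC=3), enter IRQ0 at PC=0 (depth now 1)
Event 16 (EXEC): [IRQ0] PC=0: DEC 1 -> ACC=6
Event 17 (EXEC): [IRQ0] PC=1: IRET -> resume MAIN at PC=3 (depth now 0)
Event 18 (INT 0): INT 0 arrives: push (MAIN, PC=3), enter IRQ0 at PC=0 (depth now 1)
Event 19 (EXEC): [IRQ0] PC=0: DEC 1 -> ACC=5
Event 20 (EXEC): [IRQ0] PC=1: IRET -> resume MAIN at PC=3 (depth now 0)
Event 21 (INT 0): INT 0 arrives: push (MAIN, PC=3), enter IRQ0 at PC=0 (depth now 1)
Event 22 (EXEC): [IRQ0] PC=0: DEC 1 -> ACC=4
Event 23 (EXEC): [IRQ0] PC=1: IRET -> resume MAIN at PC=3 (depth now 0)
Event 24 (EXEC): [MAIN] PC=3: INC 4 -> ACC=8
Event 25 (EXEC): [MAIN] PC=4: INC 2 -> ACC=10
Event 26 (EXEC): [MAIN] PC=5: INC 3 -> ACC=13
Event 27 (EXEC): [MAIN] PC=6: HALT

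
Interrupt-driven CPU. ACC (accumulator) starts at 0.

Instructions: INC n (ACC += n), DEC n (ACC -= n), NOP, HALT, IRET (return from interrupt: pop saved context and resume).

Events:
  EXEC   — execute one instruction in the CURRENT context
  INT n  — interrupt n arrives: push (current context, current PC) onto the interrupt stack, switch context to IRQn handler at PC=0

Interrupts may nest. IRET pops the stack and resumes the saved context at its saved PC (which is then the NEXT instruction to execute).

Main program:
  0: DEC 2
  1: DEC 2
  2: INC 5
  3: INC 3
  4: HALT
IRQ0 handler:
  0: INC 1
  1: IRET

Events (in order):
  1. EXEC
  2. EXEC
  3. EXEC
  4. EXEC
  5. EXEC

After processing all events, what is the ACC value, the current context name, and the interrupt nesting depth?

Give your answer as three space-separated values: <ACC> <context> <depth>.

Answer: 4 MAIN 0

Derivation:
Event 1 (EXEC): [MAIN] PC=0: DEC 2 -> ACC=-2
Event 2 (EXEC): [MAIN] PC=1: DEC 2 -> ACC=-4
Event 3 (EXEC): [MAIN] PC=2: INC 5 -> ACC=1
Event 4 (EXEC): [MAIN] PC=3: INC 3 -> ACC=4
Event 5 (EXEC): [MAIN] PC=4: HALT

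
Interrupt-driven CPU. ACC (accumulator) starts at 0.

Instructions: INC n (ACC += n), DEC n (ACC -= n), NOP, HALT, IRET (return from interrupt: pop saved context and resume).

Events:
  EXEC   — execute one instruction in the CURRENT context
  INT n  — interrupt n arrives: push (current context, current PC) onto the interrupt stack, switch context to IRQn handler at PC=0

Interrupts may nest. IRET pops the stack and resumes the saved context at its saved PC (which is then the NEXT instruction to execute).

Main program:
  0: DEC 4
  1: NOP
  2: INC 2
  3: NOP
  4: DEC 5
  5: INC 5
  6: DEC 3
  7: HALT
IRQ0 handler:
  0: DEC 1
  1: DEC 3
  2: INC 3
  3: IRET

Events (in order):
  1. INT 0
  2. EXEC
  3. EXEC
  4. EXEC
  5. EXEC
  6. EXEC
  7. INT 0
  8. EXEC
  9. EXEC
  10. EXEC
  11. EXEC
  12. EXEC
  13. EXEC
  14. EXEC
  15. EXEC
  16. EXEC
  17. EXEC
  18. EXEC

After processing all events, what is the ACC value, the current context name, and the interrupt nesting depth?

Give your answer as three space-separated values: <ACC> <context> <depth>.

Answer: -7 MAIN 0

Derivation:
Event 1 (INT 0): INT 0 arrives: push (MAIN, PC=0), enter IRQ0 at PC=0 (depth now 1)
Event 2 (EXEC): [IRQ0] PC=0: DEC 1 -> ACC=-1
Event 3 (EXEC): [IRQ0] PC=1: DEC 3 -> ACC=-4
Event 4 (EXEC): [IRQ0] PC=2: INC 3 -> ACC=-1
Event 5 (EXEC): [IRQ0] PC=3: IRET -> resume MAIN at PC=0 (depth now 0)
Event 6 (EXEC): [MAIN] PC=0: DEC 4 -> ACC=-5
Event 7 (INT 0): INT 0 arrives: push (MAIN, PC=1), enter IRQ0 at PC=0 (depth now 1)
Event 8 (EXEC): [IRQ0] PC=0: DEC 1 -> ACC=-6
Event 9 (EXEC): [IRQ0] PC=1: DEC 3 -> ACC=-9
Event 10 (EXEC): [IRQ0] PC=2: INC 3 -> ACC=-6
Event 11 (EXEC): [IRQ0] PC=3: IRET -> resume MAIN at PC=1 (depth now 0)
Event 12 (EXEC): [MAIN] PC=1: NOP
Event 13 (EXEC): [MAIN] PC=2: INC 2 -> ACC=-4
Event 14 (EXEC): [MAIN] PC=3: NOP
Event 15 (EXEC): [MAIN] PC=4: DEC 5 -> ACC=-9
Event 16 (EXEC): [MAIN] PC=5: INC 5 -> ACC=-4
Event 17 (EXEC): [MAIN] PC=6: DEC 3 -> ACC=-7
Event 18 (EXEC): [MAIN] PC=7: HALT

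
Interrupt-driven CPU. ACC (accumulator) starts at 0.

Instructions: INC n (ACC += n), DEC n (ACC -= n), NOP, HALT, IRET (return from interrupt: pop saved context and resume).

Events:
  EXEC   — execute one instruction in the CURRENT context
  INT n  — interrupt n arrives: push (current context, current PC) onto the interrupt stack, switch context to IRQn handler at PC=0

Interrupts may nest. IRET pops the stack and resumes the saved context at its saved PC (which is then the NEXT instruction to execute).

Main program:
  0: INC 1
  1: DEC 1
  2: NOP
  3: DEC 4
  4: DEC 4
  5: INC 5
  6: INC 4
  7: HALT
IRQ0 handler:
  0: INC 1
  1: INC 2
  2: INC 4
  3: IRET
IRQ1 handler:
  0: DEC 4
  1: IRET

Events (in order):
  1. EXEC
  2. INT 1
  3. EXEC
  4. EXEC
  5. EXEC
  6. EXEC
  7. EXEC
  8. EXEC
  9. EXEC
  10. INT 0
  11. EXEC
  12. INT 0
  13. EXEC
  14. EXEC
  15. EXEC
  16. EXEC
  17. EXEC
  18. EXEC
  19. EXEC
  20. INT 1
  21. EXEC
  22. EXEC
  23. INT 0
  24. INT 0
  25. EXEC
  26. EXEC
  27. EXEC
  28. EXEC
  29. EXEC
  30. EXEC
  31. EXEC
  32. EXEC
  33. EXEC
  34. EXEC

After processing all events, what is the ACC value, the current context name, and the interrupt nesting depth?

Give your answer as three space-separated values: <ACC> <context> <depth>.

Event 1 (EXEC): [MAIN] PC=0: INC 1 -> ACC=1
Event 2 (INT 1): INT 1 arrives: push (MAIN, PC=1), enter IRQ1 at PC=0 (depth now 1)
Event 3 (EXEC): [IRQ1] PC=0: DEC 4 -> ACC=-3
Event 4 (EXEC): [IRQ1] PC=1: IRET -> resume MAIN at PC=1 (depth now 0)
Event 5 (EXEC): [MAIN] PC=1: DEC 1 -> ACC=-4
Event 6 (EXEC): [MAIN] PC=2: NOP
Event 7 (EXEC): [MAIN] PC=3: DEC 4 -> ACC=-8
Event 8 (EXEC): [MAIN] PC=4: DEC 4 -> ACC=-12
Event 9 (EXEC): [MAIN] PC=5: INC 5 -> ACC=-7
Event 10 (INT 0): INT 0 arrives: push (MAIN, PC=6), enter IRQ0 at PC=0 (depth now 1)
Event 11 (EXEC): [IRQ0] PC=0: INC 1 -> ACC=-6
Event 12 (INT 0): INT 0 arrives: push (IRQ0, PC=1), enter IRQ0 at PC=0 (depth now 2)
Event 13 (EXEC): [IRQ0] PC=0: INC 1 -> ACC=-5
Event 14 (EXEC): [IRQ0] PC=1: INC 2 -> ACC=-3
Event 15 (EXEC): [IRQ0] PC=2: INC 4 -> ACC=1
Event 16 (EXEC): [IRQ0] PC=3: IRET -> resume IRQ0 at PC=1 (depth now 1)
Event 17 (EXEC): [IRQ0] PC=1: INC 2 -> ACC=3
Event 18 (EXEC): [IRQ0] PC=2: INC 4 -> ACC=7
Event 19 (EXEC): [IRQ0] PC=3: IRET -> resume MAIN at PC=6 (depth now 0)
Event 20 (INT 1): INT 1 arrives: push (MAIN, PC=6), enter IRQ1 at PC=0 (depth now 1)
Event 21 (EXEC): [IRQ1] PC=0: DEC 4 -> ACC=3
Event 22 (EXEC): [IRQ1] PC=1: IRET -> resume MAIN at PC=6 (depth now 0)
Event 23 (INT 0): INT 0 arrives: push (MAIN, PC=6), enter IRQ0 at PC=0 (depth now 1)
Event 24 (INT 0): INT 0 arrives: push (IRQ0, PC=0), enter IRQ0 at PC=0 (depth now 2)
Event 25 (EXEC): [IRQ0] PC=0: INC 1 -> ACC=4
Event 26 (EXEC): [IRQ0] PC=1: INC 2 -> ACC=6
Event 27 (EXEC): [IRQ0] PC=2: INC 4 -> ACC=10
Event 28 (EXEC): [IRQ0] PC=3: IRET -> resume IRQ0 at PC=0 (depth now 1)
Event 29 (EXEC): [IRQ0] PC=0: INC 1 -> ACC=11
Event 30 (EXEC): [IRQ0] PC=1: INC 2 -> ACC=13
Event 31 (EXEC): [IRQ0] PC=2: INC 4 -> ACC=17
Event 32 (EXEC): [IRQ0] PC=3: IRET -> resume MAIN at PC=6 (depth now 0)
Event 33 (EXEC): [MAIN] PC=6: INC 4 -> ACC=21
Event 34 (EXEC): [MAIN] PC=7: HALT

Answer: 21 MAIN 0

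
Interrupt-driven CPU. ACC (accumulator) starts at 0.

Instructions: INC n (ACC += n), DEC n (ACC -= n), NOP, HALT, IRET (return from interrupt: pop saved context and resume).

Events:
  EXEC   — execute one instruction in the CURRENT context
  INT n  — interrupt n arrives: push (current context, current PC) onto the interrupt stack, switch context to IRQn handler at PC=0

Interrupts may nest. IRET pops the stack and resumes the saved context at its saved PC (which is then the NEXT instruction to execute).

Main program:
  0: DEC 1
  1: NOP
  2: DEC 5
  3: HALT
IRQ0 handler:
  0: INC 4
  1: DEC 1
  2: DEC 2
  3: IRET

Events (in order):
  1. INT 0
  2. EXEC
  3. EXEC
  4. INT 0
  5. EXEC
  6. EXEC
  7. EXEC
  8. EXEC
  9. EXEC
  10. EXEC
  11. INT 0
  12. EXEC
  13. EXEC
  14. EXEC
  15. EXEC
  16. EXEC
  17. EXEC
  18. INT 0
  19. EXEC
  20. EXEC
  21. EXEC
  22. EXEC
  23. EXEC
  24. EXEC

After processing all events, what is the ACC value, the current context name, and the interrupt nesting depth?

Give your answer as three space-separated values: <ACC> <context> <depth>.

Answer: -2 MAIN 0

Derivation:
Event 1 (INT 0): INT 0 arrives: push (MAIN, PC=0), enter IRQ0 at PC=0 (depth now 1)
Event 2 (EXEC): [IRQ0] PC=0: INC 4 -> ACC=4
Event 3 (EXEC): [IRQ0] PC=1: DEC 1 -> ACC=3
Event 4 (INT 0): INT 0 arrives: push (IRQ0, PC=2), enter IRQ0 at PC=0 (depth now 2)
Event 5 (EXEC): [IRQ0] PC=0: INC 4 -> ACC=7
Event 6 (EXEC): [IRQ0] PC=1: DEC 1 -> ACC=6
Event 7 (EXEC): [IRQ0] PC=2: DEC 2 -> ACC=4
Event 8 (EXEC): [IRQ0] PC=3: IRET -> resume IRQ0 at PC=2 (depth now 1)
Event 9 (EXEC): [IRQ0] PC=2: DEC 2 -> ACC=2
Event 10 (EXEC): [IRQ0] PC=3: IRET -> resume MAIN at PC=0 (depth now 0)
Event 11 (INT 0): INT 0 arrives: push (MAIN, PC=0), enter IRQ0 at PC=0 (depth now 1)
Event 12 (EXEC): [IRQ0] PC=0: INC 4 -> ACC=6
Event 13 (EXEC): [IRQ0] PC=1: DEC 1 -> ACC=5
Event 14 (EXEC): [IRQ0] PC=2: DEC 2 -> ACC=3
Event 15 (EXEC): [IRQ0] PC=3: IRET -> resume MAIN at PC=0 (depth now 0)
Event 16 (EXEC): [MAIN] PC=0: DEC 1 -> ACC=2
Event 17 (EXEC): [MAIN] PC=1: NOP
Event 18 (INT 0): INT 0 arrives: push (MAIN, PC=2), enter IRQ0 at PC=0 (depth now 1)
Event 19 (EXEC): [IRQ0] PC=0: INC 4 -> ACC=6
Event 20 (EXEC): [IRQ0] PC=1: DEC 1 -> ACC=5
Event 21 (EXEC): [IRQ0] PC=2: DEC 2 -> ACC=3
Event 22 (EXEC): [IRQ0] PC=3: IRET -> resume MAIN at PC=2 (depth now 0)
Event 23 (EXEC): [MAIN] PC=2: DEC 5 -> ACC=-2
Event 24 (EXEC): [MAIN] PC=3: HALT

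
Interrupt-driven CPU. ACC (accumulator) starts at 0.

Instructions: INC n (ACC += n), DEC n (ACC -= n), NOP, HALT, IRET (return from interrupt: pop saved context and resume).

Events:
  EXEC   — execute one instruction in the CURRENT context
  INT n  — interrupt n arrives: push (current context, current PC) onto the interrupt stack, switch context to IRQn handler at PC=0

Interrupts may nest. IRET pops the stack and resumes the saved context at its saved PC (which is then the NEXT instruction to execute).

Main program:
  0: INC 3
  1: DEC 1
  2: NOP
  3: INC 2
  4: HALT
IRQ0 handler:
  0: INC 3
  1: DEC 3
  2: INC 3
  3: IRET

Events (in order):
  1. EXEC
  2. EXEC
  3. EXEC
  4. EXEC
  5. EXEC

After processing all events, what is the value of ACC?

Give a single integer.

Event 1 (EXEC): [MAIN] PC=0: INC 3 -> ACC=3
Event 2 (EXEC): [MAIN] PC=1: DEC 1 -> ACC=2
Event 3 (EXEC): [MAIN] PC=2: NOP
Event 4 (EXEC): [MAIN] PC=3: INC 2 -> ACC=4
Event 5 (EXEC): [MAIN] PC=4: HALT

Answer: 4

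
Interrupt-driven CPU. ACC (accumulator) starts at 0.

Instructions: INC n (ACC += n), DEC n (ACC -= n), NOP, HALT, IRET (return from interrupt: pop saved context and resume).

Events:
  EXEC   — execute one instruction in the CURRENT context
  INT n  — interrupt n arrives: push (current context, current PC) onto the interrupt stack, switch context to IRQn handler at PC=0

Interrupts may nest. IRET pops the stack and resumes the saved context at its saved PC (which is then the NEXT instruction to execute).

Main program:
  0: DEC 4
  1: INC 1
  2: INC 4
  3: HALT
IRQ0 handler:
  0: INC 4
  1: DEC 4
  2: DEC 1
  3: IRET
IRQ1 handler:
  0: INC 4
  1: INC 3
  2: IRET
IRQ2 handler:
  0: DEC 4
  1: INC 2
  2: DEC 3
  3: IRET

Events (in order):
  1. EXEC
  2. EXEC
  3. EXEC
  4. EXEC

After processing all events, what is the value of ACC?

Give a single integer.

Event 1 (EXEC): [MAIN] PC=0: DEC 4 -> ACC=-4
Event 2 (EXEC): [MAIN] PC=1: INC 1 -> ACC=-3
Event 3 (EXEC): [MAIN] PC=2: INC 4 -> ACC=1
Event 4 (EXEC): [MAIN] PC=3: HALT

Answer: 1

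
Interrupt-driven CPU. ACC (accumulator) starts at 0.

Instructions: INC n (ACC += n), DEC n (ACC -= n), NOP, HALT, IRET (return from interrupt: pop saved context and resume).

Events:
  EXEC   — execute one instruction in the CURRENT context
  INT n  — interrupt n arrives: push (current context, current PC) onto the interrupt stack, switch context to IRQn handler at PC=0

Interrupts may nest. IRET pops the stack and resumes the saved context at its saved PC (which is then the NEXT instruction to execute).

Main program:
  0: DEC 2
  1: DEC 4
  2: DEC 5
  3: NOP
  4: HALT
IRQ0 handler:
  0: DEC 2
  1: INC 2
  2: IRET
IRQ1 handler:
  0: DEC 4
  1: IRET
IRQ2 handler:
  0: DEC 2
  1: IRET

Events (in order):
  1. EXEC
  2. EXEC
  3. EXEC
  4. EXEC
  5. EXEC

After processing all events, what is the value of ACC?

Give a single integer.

Answer: -11

Derivation:
Event 1 (EXEC): [MAIN] PC=0: DEC 2 -> ACC=-2
Event 2 (EXEC): [MAIN] PC=1: DEC 4 -> ACC=-6
Event 3 (EXEC): [MAIN] PC=2: DEC 5 -> ACC=-11
Event 4 (EXEC): [MAIN] PC=3: NOP
Event 5 (EXEC): [MAIN] PC=4: HALT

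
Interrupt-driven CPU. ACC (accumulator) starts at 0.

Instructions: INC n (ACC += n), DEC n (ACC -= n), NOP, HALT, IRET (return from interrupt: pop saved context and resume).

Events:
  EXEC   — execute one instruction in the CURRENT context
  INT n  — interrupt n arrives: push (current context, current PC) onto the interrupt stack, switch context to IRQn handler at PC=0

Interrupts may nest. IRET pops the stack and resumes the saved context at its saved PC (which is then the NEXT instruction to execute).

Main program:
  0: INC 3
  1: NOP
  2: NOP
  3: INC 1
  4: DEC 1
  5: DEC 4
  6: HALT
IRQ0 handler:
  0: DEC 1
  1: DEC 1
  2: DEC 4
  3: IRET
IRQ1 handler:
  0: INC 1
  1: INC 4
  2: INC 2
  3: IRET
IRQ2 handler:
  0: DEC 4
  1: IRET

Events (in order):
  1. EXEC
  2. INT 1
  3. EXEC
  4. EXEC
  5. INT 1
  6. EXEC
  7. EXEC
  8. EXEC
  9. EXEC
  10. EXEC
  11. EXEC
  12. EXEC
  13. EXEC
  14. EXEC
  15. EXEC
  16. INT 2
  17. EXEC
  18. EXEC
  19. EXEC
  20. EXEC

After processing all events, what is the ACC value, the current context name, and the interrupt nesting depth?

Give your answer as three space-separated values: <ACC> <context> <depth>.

Answer: 9 MAIN 0

Derivation:
Event 1 (EXEC): [MAIN] PC=0: INC 3 -> ACC=3
Event 2 (INT 1): INT 1 arrives: push (MAIN, PC=1), enter IRQ1 at PC=0 (depth now 1)
Event 3 (EXEC): [IRQ1] PC=0: INC 1 -> ACC=4
Event 4 (EXEC): [IRQ1] PC=1: INC 4 -> ACC=8
Event 5 (INT 1): INT 1 arrives: push (IRQ1, PC=2), enter IRQ1 at PC=0 (depth now 2)
Event 6 (EXEC): [IRQ1] PC=0: INC 1 -> ACC=9
Event 7 (EXEC): [IRQ1] PC=1: INC 4 -> ACC=13
Event 8 (EXEC): [IRQ1] PC=2: INC 2 -> ACC=15
Event 9 (EXEC): [IRQ1] PC=3: IRET -> resume IRQ1 at PC=2 (depth now 1)
Event 10 (EXEC): [IRQ1] PC=2: INC 2 -> ACC=17
Event 11 (EXEC): [IRQ1] PC=3: IRET -> resume MAIN at PC=1 (depth now 0)
Event 12 (EXEC): [MAIN] PC=1: NOP
Event 13 (EXEC): [MAIN] PC=2: NOP
Event 14 (EXEC): [MAIN] PC=3: INC 1 -> ACC=18
Event 15 (EXEC): [MAIN] PC=4: DEC 1 -> ACC=17
Event 16 (INT 2): INT 2 arrives: push (MAIN, PC=5), enter IRQ2 at PC=0 (depth now 1)
Event 17 (EXEC): [IRQ2] PC=0: DEC 4 -> ACC=13
Event 18 (EXEC): [IRQ2] PC=1: IRET -> resume MAIN at PC=5 (depth now 0)
Event 19 (EXEC): [MAIN] PC=5: DEC 4 -> ACC=9
Event 20 (EXEC): [MAIN] PC=6: HALT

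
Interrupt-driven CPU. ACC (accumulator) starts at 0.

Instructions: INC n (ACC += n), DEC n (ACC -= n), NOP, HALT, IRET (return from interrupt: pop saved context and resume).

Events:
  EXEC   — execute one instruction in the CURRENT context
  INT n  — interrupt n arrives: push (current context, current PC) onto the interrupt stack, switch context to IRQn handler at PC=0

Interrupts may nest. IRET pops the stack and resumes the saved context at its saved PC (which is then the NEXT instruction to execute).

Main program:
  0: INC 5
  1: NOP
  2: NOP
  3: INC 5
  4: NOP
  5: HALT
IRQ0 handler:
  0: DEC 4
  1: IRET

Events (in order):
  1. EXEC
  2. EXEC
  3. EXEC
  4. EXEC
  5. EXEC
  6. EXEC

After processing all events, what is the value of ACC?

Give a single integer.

Answer: 10

Derivation:
Event 1 (EXEC): [MAIN] PC=0: INC 5 -> ACC=5
Event 2 (EXEC): [MAIN] PC=1: NOP
Event 3 (EXEC): [MAIN] PC=2: NOP
Event 4 (EXEC): [MAIN] PC=3: INC 5 -> ACC=10
Event 5 (EXEC): [MAIN] PC=4: NOP
Event 6 (EXEC): [MAIN] PC=5: HALT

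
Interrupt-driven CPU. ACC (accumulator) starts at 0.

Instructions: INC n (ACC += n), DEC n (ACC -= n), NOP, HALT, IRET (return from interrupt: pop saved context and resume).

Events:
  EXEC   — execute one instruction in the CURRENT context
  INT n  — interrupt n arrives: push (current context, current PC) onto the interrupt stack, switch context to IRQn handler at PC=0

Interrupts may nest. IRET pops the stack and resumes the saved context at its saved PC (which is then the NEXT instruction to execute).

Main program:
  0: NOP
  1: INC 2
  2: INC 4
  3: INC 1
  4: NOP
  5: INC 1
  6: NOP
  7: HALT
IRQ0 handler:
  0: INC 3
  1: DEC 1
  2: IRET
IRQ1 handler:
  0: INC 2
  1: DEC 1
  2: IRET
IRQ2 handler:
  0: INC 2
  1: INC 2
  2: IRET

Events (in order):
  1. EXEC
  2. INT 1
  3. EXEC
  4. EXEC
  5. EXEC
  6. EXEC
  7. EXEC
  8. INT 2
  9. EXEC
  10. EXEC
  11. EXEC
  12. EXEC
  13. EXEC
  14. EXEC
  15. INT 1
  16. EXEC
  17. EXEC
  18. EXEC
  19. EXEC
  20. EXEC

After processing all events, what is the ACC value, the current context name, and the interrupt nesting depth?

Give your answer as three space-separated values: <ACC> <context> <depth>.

Answer: 14 MAIN 0

Derivation:
Event 1 (EXEC): [MAIN] PC=0: NOP
Event 2 (INT 1): INT 1 arrives: push (MAIN, PC=1), enter IRQ1 at PC=0 (depth now 1)
Event 3 (EXEC): [IRQ1] PC=0: INC 2 -> ACC=2
Event 4 (EXEC): [IRQ1] PC=1: DEC 1 -> ACC=1
Event 5 (EXEC): [IRQ1] PC=2: IRET -> resume MAIN at PC=1 (depth now 0)
Event 6 (EXEC): [MAIN] PC=1: INC 2 -> ACC=3
Event 7 (EXEC): [MAIN] PC=2: INC 4 -> ACC=7
Event 8 (INT 2): INT 2 arrives: push (MAIN, PC=3), enter IRQ2 at PC=0 (depth now 1)
Event 9 (EXEC): [IRQ2] PC=0: INC 2 -> ACC=9
Event 10 (EXEC): [IRQ2] PC=1: INC 2 -> ACC=11
Event 11 (EXEC): [IRQ2] PC=2: IRET -> resume MAIN at PC=3 (depth now 0)
Event 12 (EXEC): [MAIN] PC=3: INC 1 -> ACC=12
Event 13 (EXEC): [MAIN] PC=4: NOP
Event 14 (EXEC): [MAIN] PC=5: INC 1 -> ACC=13
Event 15 (INT 1): INT 1 arrives: push (MAIN, PC=6), enter IRQ1 at PC=0 (depth now 1)
Event 16 (EXEC): [IRQ1] PC=0: INC 2 -> ACC=15
Event 17 (EXEC): [IRQ1] PC=1: DEC 1 -> ACC=14
Event 18 (EXEC): [IRQ1] PC=2: IRET -> resume MAIN at PC=6 (depth now 0)
Event 19 (EXEC): [MAIN] PC=6: NOP
Event 20 (EXEC): [MAIN] PC=7: HALT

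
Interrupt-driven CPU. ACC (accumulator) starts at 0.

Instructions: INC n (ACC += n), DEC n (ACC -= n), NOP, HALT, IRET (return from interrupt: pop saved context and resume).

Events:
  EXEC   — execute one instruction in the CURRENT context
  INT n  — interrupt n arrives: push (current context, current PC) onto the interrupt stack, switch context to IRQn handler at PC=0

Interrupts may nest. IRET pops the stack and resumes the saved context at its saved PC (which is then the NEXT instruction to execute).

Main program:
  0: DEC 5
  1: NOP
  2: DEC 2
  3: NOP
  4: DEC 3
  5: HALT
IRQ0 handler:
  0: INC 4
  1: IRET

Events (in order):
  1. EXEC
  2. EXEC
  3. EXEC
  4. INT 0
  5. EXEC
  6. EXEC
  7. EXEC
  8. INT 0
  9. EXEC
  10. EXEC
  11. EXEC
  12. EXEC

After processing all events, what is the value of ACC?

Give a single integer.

Event 1 (EXEC): [MAIN] PC=0: DEC 5 -> ACC=-5
Event 2 (EXEC): [MAIN] PC=1: NOP
Event 3 (EXEC): [MAIN] PC=2: DEC 2 -> ACC=-7
Event 4 (INT 0): INT 0 arrives: push (MAIN, PC=3), enter IRQ0 at PC=0 (depth now 1)
Event 5 (EXEC): [IRQ0] PC=0: INC 4 -> ACC=-3
Event 6 (EXEC): [IRQ0] PC=1: IRET -> resume MAIN at PC=3 (depth now 0)
Event 7 (EXEC): [MAIN] PC=3: NOP
Event 8 (INT 0): INT 0 arrives: push (MAIN, PC=4), enter IRQ0 at PC=0 (depth now 1)
Event 9 (EXEC): [IRQ0] PC=0: INC 4 -> ACC=1
Event 10 (EXEC): [IRQ0] PC=1: IRET -> resume MAIN at PC=4 (depth now 0)
Event 11 (EXEC): [MAIN] PC=4: DEC 3 -> ACC=-2
Event 12 (EXEC): [MAIN] PC=5: HALT

Answer: -2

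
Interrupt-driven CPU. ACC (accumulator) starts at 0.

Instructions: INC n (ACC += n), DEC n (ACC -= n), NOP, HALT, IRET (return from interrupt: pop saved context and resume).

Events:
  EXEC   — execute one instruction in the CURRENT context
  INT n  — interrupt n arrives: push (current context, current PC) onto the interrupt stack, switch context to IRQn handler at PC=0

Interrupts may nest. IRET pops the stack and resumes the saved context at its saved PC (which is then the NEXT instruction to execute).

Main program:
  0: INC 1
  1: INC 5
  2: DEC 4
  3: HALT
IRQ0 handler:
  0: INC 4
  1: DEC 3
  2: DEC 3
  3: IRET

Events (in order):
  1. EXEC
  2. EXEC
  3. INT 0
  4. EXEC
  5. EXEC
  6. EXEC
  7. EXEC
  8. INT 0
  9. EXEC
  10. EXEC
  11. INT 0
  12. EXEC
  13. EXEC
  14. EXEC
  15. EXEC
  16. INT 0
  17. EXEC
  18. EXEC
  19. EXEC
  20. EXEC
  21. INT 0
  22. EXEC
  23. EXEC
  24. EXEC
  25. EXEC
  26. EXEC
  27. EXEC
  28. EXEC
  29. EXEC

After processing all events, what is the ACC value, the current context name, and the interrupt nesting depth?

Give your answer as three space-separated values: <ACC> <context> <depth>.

Answer: -8 MAIN 0

Derivation:
Event 1 (EXEC): [MAIN] PC=0: INC 1 -> ACC=1
Event 2 (EXEC): [MAIN] PC=1: INC 5 -> ACC=6
Event 3 (INT 0): INT 0 arrives: push (MAIN, PC=2), enter IRQ0 at PC=0 (depth now 1)
Event 4 (EXEC): [IRQ0] PC=0: INC 4 -> ACC=10
Event 5 (EXEC): [IRQ0] PC=1: DEC 3 -> ACC=7
Event 6 (EXEC): [IRQ0] PC=2: DEC 3 -> ACC=4
Event 7 (EXEC): [IRQ0] PC=3: IRET -> resume MAIN at PC=2 (depth now 0)
Event 8 (INT 0): INT 0 arrives: push (MAIN, PC=2), enter IRQ0 at PC=0 (depth now 1)
Event 9 (EXEC): [IRQ0] PC=0: INC 4 -> ACC=8
Event 10 (EXEC): [IRQ0] PC=1: DEC 3 -> ACC=5
Event 11 (INT 0): INT 0 arrives: push (IRQ0, PC=2), enter IRQ0 at PC=0 (depth now 2)
Event 12 (EXEC): [IRQ0] PC=0: INC 4 -> ACC=9
Event 13 (EXEC): [IRQ0] PC=1: DEC 3 -> ACC=6
Event 14 (EXEC): [IRQ0] PC=2: DEC 3 -> ACC=3
Event 15 (EXEC): [IRQ0] PC=3: IRET -> resume IRQ0 at PC=2 (depth now 1)
Event 16 (INT 0): INT 0 arrives: push (IRQ0, PC=2), enter IRQ0 at PC=0 (depth now 2)
Event 17 (EXEC): [IRQ0] PC=0: INC 4 -> ACC=7
Event 18 (EXEC): [IRQ0] PC=1: DEC 3 -> ACC=4
Event 19 (EXEC): [IRQ0] PC=2: DEC 3 -> ACC=1
Event 20 (EXEC): [IRQ0] PC=3: IRET -> resume IRQ0 at PC=2 (depth now 1)
Event 21 (INT 0): INT 0 arrives: push (IRQ0, PC=2), enter IRQ0 at PC=0 (depth now 2)
Event 22 (EXEC): [IRQ0] PC=0: INC 4 -> ACC=5
Event 23 (EXEC): [IRQ0] PC=1: DEC 3 -> ACC=2
Event 24 (EXEC): [IRQ0] PC=2: DEC 3 -> ACC=-1
Event 25 (EXEC): [IRQ0] PC=3: IRET -> resume IRQ0 at PC=2 (depth now 1)
Event 26 (EXEC): [IRQ0] PC=2: DEC 3 -> ACC=-4
Event 27 (EXEC): [IRQ0] PC=3: IRET -> resume MAIN at PC=2 (depth now 0)
Event 28 (EXEC): [MAIN] PC=2: DEC 4 -> ACC=-8
Event 29 (EXEC): [MAIN] PC=3: HALT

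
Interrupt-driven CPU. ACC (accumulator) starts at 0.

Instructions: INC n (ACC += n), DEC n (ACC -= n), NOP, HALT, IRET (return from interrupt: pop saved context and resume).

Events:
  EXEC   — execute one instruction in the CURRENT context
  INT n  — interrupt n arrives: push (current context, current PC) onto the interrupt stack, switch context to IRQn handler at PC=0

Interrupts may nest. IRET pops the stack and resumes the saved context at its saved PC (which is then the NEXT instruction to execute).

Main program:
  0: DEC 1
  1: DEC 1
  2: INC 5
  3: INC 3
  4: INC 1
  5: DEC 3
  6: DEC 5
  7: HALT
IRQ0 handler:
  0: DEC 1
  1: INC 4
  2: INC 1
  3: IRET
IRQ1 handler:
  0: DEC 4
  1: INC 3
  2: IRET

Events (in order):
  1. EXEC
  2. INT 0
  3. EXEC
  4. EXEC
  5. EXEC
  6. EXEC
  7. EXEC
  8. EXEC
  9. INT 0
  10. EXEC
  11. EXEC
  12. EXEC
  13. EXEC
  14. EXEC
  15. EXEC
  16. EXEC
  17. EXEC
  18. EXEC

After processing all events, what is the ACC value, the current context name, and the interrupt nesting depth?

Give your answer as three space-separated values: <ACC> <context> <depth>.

Event 1 (EXEC): [MAIN] PC=0: DEC 1 -> ACC=-1
Event 2 (INT 0): INT 0 arrives: push (MAIN, PC=1), enter IRQ0 at PC=0 (depth now 1)
Event 3 (EXEC): [IRQ0] PC=0: DEC 1 -> ACC=-2
Event 4 (EXEC): [IRQ0] PC=1: INC 4 -> ACC=2
Event 5 (EXEC): [IRQ0] PC=2: INC 1 -> ACC=3
Event 6 (EXEC): [IRQ0] PC=3: IRET -> resume MAIN at PC=1 (depth now 0)
Event 7 (EXEC): [MAIN] PC=1: DEC 1 -> ACC=2
Event 8 (EXEC): [MAIN] PC=2: INC 5 -> ACC=7
Event 9 (INT 0): INT 0 arrives: push (MAIN, PC=3), enter IRQ0 at PC=0 (depth now 1)
Event 10 (EXEC): [IRQ0] PC=0: DEC 1 -> ACC=6
Event 11 (EXEC): [IRQ0] PC=1: INC 4 -> ACC=10
Event 12 (EXEC): [IRQ0] PC=2: INC 1 -> ACC=11
Event 13 (EXEC): [IRQ0] PC=3: IRET -> resume MAIN at PC=3 (depth now 0)
Event 14 (EXEC): [MAIN] PC=3: INC 3 -> ACC=14
Event 15 (EXEC): [MAIN] PC=4: INC 1 -> ACC=15
Event 16 (EXEC): [MAIN] PC=5: DEC 3 -> ACC=12
Event 17 (EXEC): [MAIN] PC=6: DEC 5 -> ACC=7
Event 18 (EXEC): [MAIN] PC=7: HALT

Answer: 7 MAIN 0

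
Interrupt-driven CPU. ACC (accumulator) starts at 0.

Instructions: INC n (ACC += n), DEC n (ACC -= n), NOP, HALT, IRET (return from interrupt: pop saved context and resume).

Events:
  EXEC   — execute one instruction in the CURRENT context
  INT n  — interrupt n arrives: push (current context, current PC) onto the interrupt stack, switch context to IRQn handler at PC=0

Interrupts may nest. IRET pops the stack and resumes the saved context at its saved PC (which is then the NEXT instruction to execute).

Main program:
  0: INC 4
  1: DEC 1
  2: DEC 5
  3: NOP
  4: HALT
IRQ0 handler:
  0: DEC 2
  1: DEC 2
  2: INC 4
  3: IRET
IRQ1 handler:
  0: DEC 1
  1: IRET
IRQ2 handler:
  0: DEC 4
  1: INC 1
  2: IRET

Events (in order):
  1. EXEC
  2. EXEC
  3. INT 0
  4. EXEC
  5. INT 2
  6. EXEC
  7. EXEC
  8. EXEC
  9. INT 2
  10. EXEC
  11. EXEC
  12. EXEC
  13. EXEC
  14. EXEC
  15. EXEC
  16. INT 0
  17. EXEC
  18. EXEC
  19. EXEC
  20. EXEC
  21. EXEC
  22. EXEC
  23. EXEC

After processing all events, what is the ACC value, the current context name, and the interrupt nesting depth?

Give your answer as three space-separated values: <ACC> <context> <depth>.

Answer: -8 MAIN 0

Derivation:
Event 1 (EXEC): [MAIN] PC=0: INC 4 -> ACC=4
Event 2 (EXEC): [MAIN] PC=1: DEC 1 -> ACC=3
Event 3 (INT 0): INT 0 arrives: push (MAIN, PC=2), enter IRQ0 at PC=0 (depth now 1)
Event 4 (EXEC): [IRQ0] PC=0: DEC 2 -> ACC=1
Event 5 (INT 2): INT 2 arrives: push (IRQ0, PC=1), enter IRQ2 at PC=0 (depth now 2)
Event 6 (EXEC): [IRQ2] PC=0: DEC 4 -> ACC=-3
Event 7 (EXEC): [IRQ2] PC=1: INC 1 -> ACC=-2
Event 8 (EXEC): [IRQ2] PC=2: IRET -> resume IRQ0 at PC=1 (depth now 1)
Event 9 (INT 2): INT 2 arrives: push (IRQ0, PC=1), enter IRQ2 at PC=0 (depth now 2)
Event 10 (EXEC): [IRQ2] PC=0: DEC 4 -> ACC=-6
Event 11 (EXEC): [IRQ2] PC=1: INC 1 -> ACC=-5
Event 12 (EXEC): [IRQ2] PC=2: IRET -> resume IRQ0 at PC=1 (depth now 1)
Event 13 (EXEC): [IRQ0] PC=1: DEC 2 -> ACC=-7
Event 14 (EXEC): [IRQ0] PC=2: INC 4 -> ACC=-3
Event 15 (EXEC): [IRQ0] PC=3: IRET -> resume MAIN at PC=2 (depth now 0)
Event 16 (INT 0): INT 0 arrives: push (MAIN, PC=2), enter IRQ0 at PC=0 (depth now 1)
Event 17 (EXEC): [IRQ0] PC=0: DEC 2 -> ACC=-5
Event 18 (EXEC): [IRQ0] PC=1: DEC 2 -> ACC=-7
Event 19 (EXEC): [IRQ0] PC=2: INC 4 -> ACC=-3
Event 20 (EXEC): [IRQ0] PC=3: IRET -> resume MAIN at PC=2 (depth now 0)
Event 21 (EXEC): [MAIN] PC=2: DEC 5 -> ACC=-8
Event 22 (EXEC): [MAIN] PC=3: NOP
Event 23 (EXEC): [MAIN] PC=4: HALT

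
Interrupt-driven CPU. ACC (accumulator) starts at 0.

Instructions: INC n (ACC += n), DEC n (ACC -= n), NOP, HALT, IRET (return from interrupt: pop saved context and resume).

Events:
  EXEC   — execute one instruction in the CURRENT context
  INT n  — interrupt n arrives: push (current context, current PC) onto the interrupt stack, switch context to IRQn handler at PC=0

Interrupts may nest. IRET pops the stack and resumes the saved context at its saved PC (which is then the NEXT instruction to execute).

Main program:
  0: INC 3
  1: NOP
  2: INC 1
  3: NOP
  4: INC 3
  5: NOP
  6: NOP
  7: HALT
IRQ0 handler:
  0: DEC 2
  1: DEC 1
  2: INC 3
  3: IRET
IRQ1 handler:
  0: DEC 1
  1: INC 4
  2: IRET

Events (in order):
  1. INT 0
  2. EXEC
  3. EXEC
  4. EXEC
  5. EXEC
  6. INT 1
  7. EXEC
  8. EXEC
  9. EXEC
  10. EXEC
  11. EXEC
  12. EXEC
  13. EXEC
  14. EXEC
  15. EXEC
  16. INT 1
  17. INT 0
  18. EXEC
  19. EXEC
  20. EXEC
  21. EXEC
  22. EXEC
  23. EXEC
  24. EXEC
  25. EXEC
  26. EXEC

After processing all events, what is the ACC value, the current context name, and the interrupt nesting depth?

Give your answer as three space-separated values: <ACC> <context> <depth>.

Answer: 13 MAIN 0

Derivation:
Event 1 (INT 0): INT 0 arrives: push (MAIN, PC=0), enter IRQ0 at PC=0 (depth now 1)
Event 2 (EXEC): [IRQ0] PC=0: DEC 2 -> ACC=-2
Event 3 (EXEC): [IRQ0] PC=1: DEC 1 -> ACC=-3
Event 4 (EXEC): [IRQ0] PC=2: INC 3 -> ACC=0
Event 5 (EXEC): [IRQ0] PC=3: IRET -> resume MAIN at PC=0 (depth now 0)
Event 6 (INT 1): INT 1 arrives: push (MAIN, PC=0), enter IRQ1 at PC=0 (depth now 1)
Event 7 (EXEC): [IRQ1] PC=0: DEC 1 -> ACC=-1
Event 8 (EXEC): [IRQ1] PC=1: INC 4 -> ACC=3
Event 9 (EXEC): [IRQ1] PC=2: IRET -> resume MAIN at PC=0 (depth now 0)
Event 10 (EXEC): [MAIN] PC=0: INC 3 -> ACC=6
Event 11 (EXEC): [MAIN] PC=1: NOP
Event 12 (EXEC): [MAIN] PC=2: INC 1 -> ACC=7
Event 13 (EXEC): [MAIN] PC=3: NOP
Event 14 (EXEC): [MAIN] PC=4: INC 3 -> ACC=10
Event 15 (EXEC): [MAIN] PC=5: NOP
Event 16 (INT 1): INT 1 arrives: push (MAIN, PC=6), enter IRQ1 at PC=0 (depth now 1)
Event 17 (INT 0): INT 0 arrives: push (IRQ1, PC=0), enter IRQ0 at PC=0 (depth now 2)
Event 18 (EXEC): [IRQ0] PC=0: DEC 2 -> ACC=8
Event 19 (EXEC): [IRQ0] PC=1: DEC 1 -> ACC=7
Event 20 (EXEC): [IRQ0] PC=2: INC 3 -> ACC=10
Event 21 (EXEC): [IRQ0] PC=3: IRET -> resume IRQ1 at PC=0 (depth now 1)
Event 22 (EXEC): [IRQ1] PC=0: DEC 1 -> ACC=9
Event 23 (EXEC): [IRQ1] PC=1: INC 4 -> ACC=13
Event 24 (EXEC): [IRQ1] PC=2: IRET -> resume MAIN at PC=6 (depth now 0)
Event 25 (EXEC): [MAIN] PC=6: NOP
Event 26 (EXEC): [MAIN] PC=7: HALT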